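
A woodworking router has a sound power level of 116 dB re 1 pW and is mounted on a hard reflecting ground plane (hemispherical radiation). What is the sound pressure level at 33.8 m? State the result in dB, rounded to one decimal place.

The power spreads over a hemisphere of area 2π·r², so L_p = L_w − 10·log₁₀(2π·r²).
2π·r² = 7178 m², 10·log₁₀ of that is 38.560 dB.
L_p = 116 − 38.560 = 77.44 dB.

77.4 dB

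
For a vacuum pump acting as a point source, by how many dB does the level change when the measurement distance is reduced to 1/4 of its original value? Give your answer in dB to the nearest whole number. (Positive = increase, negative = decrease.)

+12 dB

A point source loses 6 dB per doubling of distance; generally ΔL = −20·log₁₀(r₂/r₁).
ΔL = −20·log₁₀(0.25) = +12.04 dB.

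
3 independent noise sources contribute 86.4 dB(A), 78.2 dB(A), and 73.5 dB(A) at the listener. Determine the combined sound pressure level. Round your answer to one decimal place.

For uncorrelated sources the intensities add, so convert each level to linear form, sum, and take 10·log₁₀ of the total.
Σ 10^(L/10) = 10^(86.4/10) + 10^(78.2/10) + 10^(73.5/10) = 5.250e+08.
L_total = 10·log₁₀(5.250e+08) = 87.20 dB(A).

87.2 dB(A)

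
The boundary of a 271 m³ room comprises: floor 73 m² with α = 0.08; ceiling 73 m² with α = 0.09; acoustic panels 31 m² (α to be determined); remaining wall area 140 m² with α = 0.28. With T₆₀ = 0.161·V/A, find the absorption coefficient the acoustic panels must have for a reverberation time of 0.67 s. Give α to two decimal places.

From T₆₀ = 0.161·V/A, the target T₆₀ = 0.67 s needs A = 0.161·271/0.67 = 65.12 m².
Absorption from the other surfaces = 73·0.08 + 73·0.09 + 140·0.28 = 51.61 m², so the acoustic panels must supply 13.51 m² over 31 m².
α = 13.51/31 = 0.436.

0.44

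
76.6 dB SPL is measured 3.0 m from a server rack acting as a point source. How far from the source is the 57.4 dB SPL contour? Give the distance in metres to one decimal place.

27.4 m

For a point source L₁ − L₂ = 20·log₁₀(r₂/r₁), so r₂ = r₁·10^((L₁−L₂)/20).
r₂ = 3.0·10^((76.6−57.4)/20) = 3.0·10^(19.2/20) = 27.36 m.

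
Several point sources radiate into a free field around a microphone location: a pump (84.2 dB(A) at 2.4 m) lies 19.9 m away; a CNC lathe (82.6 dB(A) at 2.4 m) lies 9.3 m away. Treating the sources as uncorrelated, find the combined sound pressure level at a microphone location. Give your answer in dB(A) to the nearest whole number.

Propagate each source to the receiver with L = L_ref − 20·log₁₀(r/r_ref), then add intensities.
pump: 84.2 − 20·log₁₀(19.9/2.4) = 84.2 − 18.37 = 65.83 dB(A).
CNC lathe: 82.6 − 20·log₁₀(9.3/2.4) = 82.6 − 11.77 = 70.83 dB(A).
Σ 10^(L/10) = 1.594e+07 → L_total = 10·log₁₀(1.594e+07) = 72.03 dB(A).

72 dB(A)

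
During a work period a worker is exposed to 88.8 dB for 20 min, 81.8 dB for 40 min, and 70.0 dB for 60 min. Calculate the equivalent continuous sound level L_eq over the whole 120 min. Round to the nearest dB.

Weight each interval's intensity by its duration and average over T = 120 min:
Σ tᵢ·10^(Lᵢ/10) = 20·10^(88.8/10) + 40·10^(81.8/10) + 60·10^(70.0/10) = 2.183e+10.
L_eq = 10·log₁₀(2.183e+10/120) = 82.60 dB.

83 dB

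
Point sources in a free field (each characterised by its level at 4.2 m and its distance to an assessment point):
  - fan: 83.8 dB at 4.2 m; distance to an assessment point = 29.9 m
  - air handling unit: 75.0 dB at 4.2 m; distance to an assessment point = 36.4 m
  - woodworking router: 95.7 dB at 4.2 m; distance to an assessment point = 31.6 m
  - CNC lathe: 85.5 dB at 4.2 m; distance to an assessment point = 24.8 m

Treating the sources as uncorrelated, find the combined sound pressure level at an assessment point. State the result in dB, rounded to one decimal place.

First find each source's level at the receiver (point-source: −20·log₁₀(r/r_ref)), then combine on an intensity basis.
fan: 83.8 − 20·log₁₀(29.9/4.2) = 83.8 − 17.05 = 66.75 dB.
air handling unit: 75.0 − 20·log₁₀(36.4/4.2) = 75.0 − 18.76 = 56.24 dB.
woodworking router: 95.7 − 20·log₁₀(31.6/4.2) = 95.7 − 17.53 = 78.17 dB.
CNC lathe: 85.5 − 20·log₁₀(24.8/4.2) = 85.5 − 15.42 = 70.08 dB.
Σ 10^(L/10) = 8.096e+07 → L_total = 10·log₁₀(8.096e+07) = 79.08 dB.

79.1 dB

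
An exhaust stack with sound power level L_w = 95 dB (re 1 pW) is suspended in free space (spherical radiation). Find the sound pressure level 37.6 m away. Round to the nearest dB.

The power spreads over a sphere of area 4π·r², so L_p = L_w − 10·log₁₀(4π·r²).
4π·r² = 1.777e+04 m², 10·log₁₀ of that is 42.496 dB.
L_p = 95 − 42.496 = 52.50 dB.

53 dB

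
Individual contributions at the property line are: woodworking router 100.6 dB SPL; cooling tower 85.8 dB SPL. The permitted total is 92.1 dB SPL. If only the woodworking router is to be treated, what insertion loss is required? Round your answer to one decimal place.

Everything except the woodworking router sums to 10^(85.8/10) = 3.802e+08 in linear terms, 85.80 dB SPL.
The limit corresponds to 10^(92.1/10) = 1.622e+09; subtracting the fixed part leaves 1.242e+09 for the woodworking router, i.e. 90.94 dB SPL.
Required insertion loss = 100.6 − 90.94 = 9.66 dB.

9.7 dB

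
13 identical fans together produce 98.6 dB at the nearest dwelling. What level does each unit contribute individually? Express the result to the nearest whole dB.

13 equal contributions raise the level by 10·log₁₀ 13 = 11.139 dB, so each unit alone gives 98.6 − 11.139.

87 dB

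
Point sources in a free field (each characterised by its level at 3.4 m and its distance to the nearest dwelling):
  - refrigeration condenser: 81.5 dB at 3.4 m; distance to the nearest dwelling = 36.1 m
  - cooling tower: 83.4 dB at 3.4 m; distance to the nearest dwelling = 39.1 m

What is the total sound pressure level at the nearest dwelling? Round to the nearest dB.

65 dB

Apply inverse-square spreading to bring every level to the receiver, then sum 10^(L/10).
refrigeration condenser: 81.5 − 20·log₁₀(36.1/3.4) = 81.5 − 20.52 = 60.98 dB.
cooling tower: 83.4 − 20·log₁₀(39.1/3.4) = 83.4 − 21.21 = 62.19 dB.
Σ 10^(L/10) = 2.907e+06 → L_total = 10·log₁₀(2.907e+06) = 64.63 dB.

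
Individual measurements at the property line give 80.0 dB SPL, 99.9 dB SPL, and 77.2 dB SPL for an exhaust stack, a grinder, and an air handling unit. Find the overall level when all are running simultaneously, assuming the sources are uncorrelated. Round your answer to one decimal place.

For uncorrelated sources the intensities add, so convert each level to linear form, sum, and take 10·log₁₀ of the total.
Σ 10^(L/10) = 10^(80.0/10) + 10^(99.9/10) + 10^(77.2/10) = 9.925e+09.
L_total = 10·log₁₀(9.925e+09) = 99.97 dB SPL.

100.0 dB SPL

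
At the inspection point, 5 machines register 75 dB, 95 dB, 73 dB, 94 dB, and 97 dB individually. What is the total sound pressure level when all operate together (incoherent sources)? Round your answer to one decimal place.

For uncorrelated sources the intensities add, so convert each level to linear form, sum, and take 10·log₁₀ of the total.
Σ 10^(L/10) = 10^(75/10) + 10^(95/10) + 10^(73/10) + 10^(94/10) + 10^(97/10) = 1.074e+10.
L_total = 10·log₁₀(1.074e+10) = 100.31 dB.

100.3 dB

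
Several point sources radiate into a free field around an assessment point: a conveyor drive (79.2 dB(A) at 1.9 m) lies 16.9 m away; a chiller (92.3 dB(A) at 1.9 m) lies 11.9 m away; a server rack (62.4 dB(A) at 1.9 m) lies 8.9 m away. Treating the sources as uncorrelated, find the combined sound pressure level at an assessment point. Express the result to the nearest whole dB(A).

Propagate each source to the receiver with L = L_ref − 20·log₁₀(r/r_ref), then add intensities.
conveyor drive: 79.2 − 20·log₁₀(16.9/1.9) = 79.2 − 18.98 = 60.22 dB(A).
chiller: 92.3 − 20·log₁₀(11.9/1.9) = 92.3 − 15.94 = 76.36 dB(A).
server rack: 62.4 − 20·log₁₀(8.9/1.9) = 62.4 − 13.41 = 48.99 dB(A).
Σ 10^(L/10) = 4.442e+07 → L_total = 10·log₁₀(4.442e+07) = 76.48 dB(A).

76 dB(A)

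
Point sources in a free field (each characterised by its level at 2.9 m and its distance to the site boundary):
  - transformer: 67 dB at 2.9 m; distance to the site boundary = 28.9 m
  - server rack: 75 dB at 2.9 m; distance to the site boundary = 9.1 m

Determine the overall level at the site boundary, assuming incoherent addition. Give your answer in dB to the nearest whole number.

Apply inverse-square spreading to bring every level to the receiver, then sum 10^(L/10).
transformer: 67 − 20·log₁₀(28.9/2.9) = 67 − 19.97 = 47.03 dB.
server rack: 75 − 20·log₁₀(9.1/2.9) = 75 − 9.93 = 65.07 dB.
Σ 10^(L/10) = 3.262e+06 → L_total = 10·log₁₀(3.262e+06) = 65.13 dB.

65 dB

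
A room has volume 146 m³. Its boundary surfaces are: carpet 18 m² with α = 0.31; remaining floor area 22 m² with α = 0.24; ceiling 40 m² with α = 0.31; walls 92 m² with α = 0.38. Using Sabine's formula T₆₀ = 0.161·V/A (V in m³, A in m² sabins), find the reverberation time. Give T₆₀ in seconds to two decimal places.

0.40 s

A = Σ Sᵢαᵢ = 18·0.31 + 22·0.24 + 40·0.31 + 92·0.38 = 58.22 m².
T₆₀ = 0.161 × 146 / 58.22 = 0.404 s.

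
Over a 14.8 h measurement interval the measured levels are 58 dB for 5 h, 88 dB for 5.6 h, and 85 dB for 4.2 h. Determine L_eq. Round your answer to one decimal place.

L_eq = 10·log₁₀[(1/T)·Σ tᵢ·10^(Lᵢ/10)] with T = 14.8 h.
Σ tᵢ·10^(Lᵢ/10) = 5·10^(58/10) + 5.6·10^(88/10) + 4.2·10^(85/10) = 4.865e+09.
L_eq = 10·log₁₀(4.865e+09/14.8) = 85.17 dB.

85.2 dB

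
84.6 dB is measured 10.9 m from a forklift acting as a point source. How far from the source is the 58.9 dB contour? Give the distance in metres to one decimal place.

210.1 m

The 25.7 dB drop corresponds to a distance ratio of 10^(25.7/20) for a point source.
r₂ = 10.9·10^((84.6−58.9)/20) = 10.9·10^(25.7/20) = 210.10 m.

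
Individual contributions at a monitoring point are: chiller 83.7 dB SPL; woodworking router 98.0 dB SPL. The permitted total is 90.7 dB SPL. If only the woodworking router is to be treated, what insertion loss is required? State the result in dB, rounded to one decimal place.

8.3 dB

Everything except the woodworking router sums to 10^(83.7/10) = 2.344e+08 in linear terms, 83.70 dB SPL.
To meet 90.7 dB SPL overall, the treated woodworking router may contribute at most 10^(90.7/10) − 2.344e+08 = 9.405e+08, i.e. 89.73 dB SPL.
Required insertion loss = 98.0 − 89.73 = 8.27 dB.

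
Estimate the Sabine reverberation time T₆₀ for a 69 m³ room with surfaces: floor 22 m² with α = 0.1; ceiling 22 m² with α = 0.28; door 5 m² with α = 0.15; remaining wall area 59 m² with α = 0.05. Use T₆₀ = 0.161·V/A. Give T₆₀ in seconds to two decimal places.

A = Σ Sᵢαᵢ = 22·0.1 + 22·0.28 + 5·0.15 + 59·0.05 = 12.06 m².
T₆₀ = 0.161·V/A = 0.161·69/12.06 = 0.921 s.

0.92 s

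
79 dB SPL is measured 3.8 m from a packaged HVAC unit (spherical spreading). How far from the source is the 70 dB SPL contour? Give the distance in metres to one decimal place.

For a point source L₁ − L₂ = 20·log₁₀(r₂/r₁), so r₂ = r₁·10^((L₁−L₂)/20).
r₂ = 3.8·10^((79−70)/20) = 3.8·10^(9.0/20) = 10.71 m.

10.7 m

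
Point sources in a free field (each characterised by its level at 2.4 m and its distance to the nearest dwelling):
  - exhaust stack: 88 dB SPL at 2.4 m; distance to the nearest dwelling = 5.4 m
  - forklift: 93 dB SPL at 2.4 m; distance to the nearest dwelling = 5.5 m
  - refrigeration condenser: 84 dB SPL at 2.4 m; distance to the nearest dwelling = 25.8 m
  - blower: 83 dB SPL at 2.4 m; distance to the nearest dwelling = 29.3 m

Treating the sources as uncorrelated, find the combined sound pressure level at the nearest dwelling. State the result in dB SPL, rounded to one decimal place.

Propagate each source to the receiver with L = L_ref − 20·log₁₀(r/r_ref), then add intensities.
exhaust stack: 88 − 20·log₁₀(5.4/2.4) = 88 − 7.04 = 80.96 dB SPL.
forklift: 93 − 20·log₁₀(5.5/2.4) = 93 − 7.20 = 85.80 dB SPL.
refrigeration condenser: 84 − 20·log₁₀(25.8/2.4) = 84 − 20.63 = 63.37 dB SPL.
blower: 83 − 20·log₁₀(29.3/2.4) = 83 − 21.73 = 61.27 dB SPL.
Σ 10^(L/10) = 5.081e+08 → L_total = 10·log₁₀(5.081e+08) = 87.06 dB SPL.

87.1 dB SPL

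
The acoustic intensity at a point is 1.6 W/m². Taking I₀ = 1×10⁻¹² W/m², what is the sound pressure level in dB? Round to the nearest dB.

122 dB

Dividing by I₀ shifts the exponent by 12: I/I₀ = 1.6×10^12.
L = 10·(0.2041 + 12) = 122.04 dB.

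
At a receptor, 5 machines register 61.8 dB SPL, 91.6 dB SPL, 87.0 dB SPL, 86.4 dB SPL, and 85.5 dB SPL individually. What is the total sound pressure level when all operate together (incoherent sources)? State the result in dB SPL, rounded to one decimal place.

For uncorrelated sources the intensities add, so convert each level to linear form, sum, and take 10·log₁₀ of the total.
Σ 10^(L/10) = 10^(61.8/10) + 10^(91.6/10) + 10^(87.0/10) + 10^(86.4/10) + 10^(85.5/10) = 2.739e+09.
L_total = 10·log₁₀(2.739e+09) = 94.38 dB SPL.

94.4 dB SPL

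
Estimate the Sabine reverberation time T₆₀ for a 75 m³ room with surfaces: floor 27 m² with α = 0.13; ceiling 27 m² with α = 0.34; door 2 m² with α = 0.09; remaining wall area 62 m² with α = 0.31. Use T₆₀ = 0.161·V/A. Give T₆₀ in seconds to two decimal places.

A = Σ Sᵢαᵢ = 27·0.13 + 27·0.34 + 2·0.09 + 62·0.31 = 32.09 m².
T₆₀ = 0.161 × 75 / 32.09 = 0.376 s.

0.38 s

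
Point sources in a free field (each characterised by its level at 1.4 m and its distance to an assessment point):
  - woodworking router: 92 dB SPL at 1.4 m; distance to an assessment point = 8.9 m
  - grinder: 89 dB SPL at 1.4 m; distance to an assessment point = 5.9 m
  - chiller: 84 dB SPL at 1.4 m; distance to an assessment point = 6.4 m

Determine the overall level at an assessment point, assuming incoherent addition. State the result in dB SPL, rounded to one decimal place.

First find each source's level at the receiver (point-source: −20·log₁₀(r/r_ref)), then combine on an intensity basis.
woodworking router: 92 − 20·log₁₀(8.9/1.4) = 92 − 16.07 = 75.93 dB SPL.
grinder: 89 − 20·log₁₀(5.9/1.4) = 89 − 12.49 = 76.51 dB SPL.
chiller: 84 − 20·log₁₀(6.4/1.4) = 84 − 13.20 = 70.80 dB SPL.
Σ 10^(L/10) = 9.596e+07 → L_total = 10·log₁₀(9.596e+07) = 79.82 dB SPL.

79.8 dB SPL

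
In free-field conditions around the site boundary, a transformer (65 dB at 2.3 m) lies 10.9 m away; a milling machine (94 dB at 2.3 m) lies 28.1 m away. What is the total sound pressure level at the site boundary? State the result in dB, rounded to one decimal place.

Apply inverse-square spreading to bring every level to the receiver, then sum 10^(L/10).
transformer: 65 − 20·log₁₀(10.9/2.3) = 65 − 13.51 = 51.49 dB.
milling machine: 94 − 20·log₁₀(28.1/2.3) = 94 − 21.74 = 72.26 dB.
Σ 10^(L/10) = 1.697e+07 → L_total = 10·log₁₀(1.697e+07) = 72.30 dB.

72.3 dB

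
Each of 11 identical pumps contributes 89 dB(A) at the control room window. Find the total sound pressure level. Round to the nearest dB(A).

L_total = L₁ + 10·log₁₀ N for N identical incoherent sources.
L_total = 89 + 10·log₁₀(11) = 89 + 10.414 = 99.41 dB(A).

99 dB(A)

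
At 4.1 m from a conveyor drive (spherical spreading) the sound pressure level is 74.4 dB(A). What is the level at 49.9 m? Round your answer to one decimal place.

Point-source attenuation: ΔL = 20·log₁₀(r₂/r₁) = 20·log₁₀(49.9/4.1) = 21.706 dB.
L₂ = 74.4 − 20·log₁₀(49.9/4.1) = 74.4 − 21.706 = 52.69 dB(A).

52.7 dB(A)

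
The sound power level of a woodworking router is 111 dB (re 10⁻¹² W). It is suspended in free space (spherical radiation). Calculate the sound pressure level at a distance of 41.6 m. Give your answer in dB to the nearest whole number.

The power spreads over a sphere of area 4π·r², so L_p = L_w − 10·log₁₀(4π·r²).
4π·r² = 2.175e+04 m², 10·log₁₀ of that is 43.374 dB.
L_p = 111 − 43.374 = 67.63 dB.

68 dB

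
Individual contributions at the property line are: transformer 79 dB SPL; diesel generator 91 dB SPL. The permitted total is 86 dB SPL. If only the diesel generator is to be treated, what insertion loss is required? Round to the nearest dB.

6 dB

Everything except the diesel generator sums to 10^(79/10) = 7.943e+07 in linear terms, 79.00 dB SPL.
The limit corresponds to 10^(86/10) = 3.981e+08; subtracting the fixed part leaves 3.187e+08 for the diesel generator, i.e. 85.03 dB SPL.
Required insertion loss = 91 − 85.03 = 5.97 dB.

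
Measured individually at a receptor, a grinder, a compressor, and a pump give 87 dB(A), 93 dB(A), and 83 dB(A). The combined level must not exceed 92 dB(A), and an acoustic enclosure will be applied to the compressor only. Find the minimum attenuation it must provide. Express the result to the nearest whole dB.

4 dB

The untreated sources together contribute 10^(87/10) + 10^(83/10) = 7.007e+08, i.e. 88.46 dB(A).
The limit corresponds to 10^(92/10) = 1.585e+09; subtracting the fixed part leaves 8.842e+08 for the compressor, i.e. 89.47 dB(A).
Required insertion loss = 93 − 89.47 = 3.53 dB.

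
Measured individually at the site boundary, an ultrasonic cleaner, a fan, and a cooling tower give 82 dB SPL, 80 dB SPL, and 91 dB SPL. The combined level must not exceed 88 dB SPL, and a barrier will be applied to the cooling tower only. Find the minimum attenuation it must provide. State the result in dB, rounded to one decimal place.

5.3 dB

Everything except the cooling tower sums to 10^(82/10) + 10^(80/10) = 2.585e+08 in linear terms, 84.12 dB SPL.
To meet 88 dB SPL overall, the treated cooling tower may contribute at most 10^(88/10) − 2.585e+08 = 3.725e+08, i.e. 85.71 dB SPL.
So the cooling tower must be reduced from 91 to 85.71 dB SPL: IL = 5.29 dB.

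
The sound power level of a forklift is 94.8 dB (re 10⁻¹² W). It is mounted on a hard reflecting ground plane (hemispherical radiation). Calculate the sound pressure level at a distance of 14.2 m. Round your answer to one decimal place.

63.8 dB

The power spreads over a hemisphere of area 2π·r², so L_p = L_w − 10·log₁₀(2π·r²).
2π·r² = 1267 m², 10·log₁₀ of that is 31.028 dB.
L_p = 94.8 − 31.028 = 63.77 dB.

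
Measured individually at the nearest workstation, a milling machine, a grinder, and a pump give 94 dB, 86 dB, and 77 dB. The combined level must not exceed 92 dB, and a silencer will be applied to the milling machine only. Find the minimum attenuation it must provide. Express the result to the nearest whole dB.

Everything except the milling machine sums to 10^(86/10) + 10^(77/10) = 4.482e+08 in linear terms, 86.51 dB.
The limit corresponds to 10^(92/10) = 1.585e+09; subtracting the fixed part leaves 1.137e+09 for the milling machine, i.e. 90.56 dB.
So the milling machine must be reduced from 94 to 90.56 dB: IL = 3.44 dB.

3 dB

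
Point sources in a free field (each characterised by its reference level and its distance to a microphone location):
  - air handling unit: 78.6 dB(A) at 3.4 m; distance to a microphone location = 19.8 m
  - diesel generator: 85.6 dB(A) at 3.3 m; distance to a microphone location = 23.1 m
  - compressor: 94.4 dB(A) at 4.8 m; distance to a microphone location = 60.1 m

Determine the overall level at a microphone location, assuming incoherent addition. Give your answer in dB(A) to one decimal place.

First find each source's level at the receiver (point-source: −20·log₁₀(r/r_ref)), then combine on an intensity basis.
air handling unit: 78.6 − 20·log₁₀(19.8/3.4) = 78.6 − 15.30 = 63.30 dB(A).
diesel generator: 85.6 − 20·log₁₀(23.1/3.3) = 85.6 − 16.90 = 68.70 dB(A).
compressor: 94.4 − 20·log₁₀(60.1/4.8) = 94.4 − 21.95 = 72.45 dB(A).
Σ 10^(L/10) = 2.711e+07 → L_total = 10·log₁₀(2.711e+07) = 74.33 dB(A).

74.3 dB(A)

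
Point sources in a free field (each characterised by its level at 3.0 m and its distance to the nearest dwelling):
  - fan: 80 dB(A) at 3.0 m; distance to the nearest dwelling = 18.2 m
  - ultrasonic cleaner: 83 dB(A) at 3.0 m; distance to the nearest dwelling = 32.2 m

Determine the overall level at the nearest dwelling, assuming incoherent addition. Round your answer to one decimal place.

66.5 dB(A)

Apply inverse-square spreading to bring every level to the receiver, then sum 10^(L/10).
fan: 80 − 20·log₁₀(18.2/3.0) = 80 − 15.66 = 64.34 dB(A).
ultrasonic cleaner: 83 − 20·log₁₀(32.2/3.0) = 83 − 20.61 = 62.39 dB(A).
Σ 10^(L/10) = 4.449e+06 → L_total = 10·log₁₀(4.449e+06) = 66.48 dB(A).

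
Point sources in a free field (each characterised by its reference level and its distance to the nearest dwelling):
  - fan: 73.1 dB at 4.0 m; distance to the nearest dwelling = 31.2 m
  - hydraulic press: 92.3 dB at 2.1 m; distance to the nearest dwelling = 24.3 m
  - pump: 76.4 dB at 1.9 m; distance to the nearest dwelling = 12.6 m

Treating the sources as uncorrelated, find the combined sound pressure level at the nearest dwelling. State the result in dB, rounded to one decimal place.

71.5 dB

Propagate each source to the receiver with L = L_ref − 20·log₁₀(r/r_ref), then add intensities.
fan: 73.1 − 20·log₁₀(31.2/4.0) = 73.1 − 17.84 = 55.26 dB.
hydraulic press: 92.3 − 20·log₁₀(24.3/2.1) = 92.3 − 21.27 = 71.03 dB.
pump: 76.4 − 20·log₁₀(12.6/1.9) = 76.4 − 16.43 = 59.97 dB.
Σ 10^(L/10) = 1.401e+07 → L_total = 10·log₁₀(1.401e+07) = 71.46 dB.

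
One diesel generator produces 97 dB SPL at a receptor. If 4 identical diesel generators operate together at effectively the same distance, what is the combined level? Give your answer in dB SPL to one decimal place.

L_total = L₁ + 10·log₁₀ N for N identical incoherent sources.
L_total = 97 + 10·log₁₀(4) = 97 + 6.021 = 103.02 dB SPL.

103.0 dB SPL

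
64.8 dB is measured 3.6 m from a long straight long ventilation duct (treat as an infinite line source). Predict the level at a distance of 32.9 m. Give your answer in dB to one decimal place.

Cylindrical spreading from a line source gives a 10·log₁₀(r₂/r₁) drop.
L₂ = 64.8 − 10·log₁₀(32.9/3.6) = 64.8 − 9.609 = 55.19 dB.

55.2 dB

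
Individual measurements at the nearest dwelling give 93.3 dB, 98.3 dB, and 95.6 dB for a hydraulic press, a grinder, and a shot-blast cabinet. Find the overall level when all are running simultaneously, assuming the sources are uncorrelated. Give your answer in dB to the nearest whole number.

101 dB

For uncorrelated sources the intensities add, so convert each level to linear form, sum, and take 10·log₁₀ of the total.
Σ 10^(L/10) = 10^(93.3/10) + 10^(98.3/10) + 10^(95.6/10) = 1.253e+10.
L_total = 10·log₁₀(1.253e+10) = 100.98 dB.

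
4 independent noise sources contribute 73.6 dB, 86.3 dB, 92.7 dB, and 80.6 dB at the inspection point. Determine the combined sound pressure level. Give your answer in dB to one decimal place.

For uncorrelated sources the intensities add, so convert each level to linear form, sum, and take 10·log₁₀ of the total.
Σ 10^(L/10) = 10^(73.6/10) + 10^(86.3/10) + 10^(92.7/10) + 10^(80.6/10) = 2.426e+09.
L_total = 10·log₁₀(2.426e+09) = 93.85 dB.

93.8 dB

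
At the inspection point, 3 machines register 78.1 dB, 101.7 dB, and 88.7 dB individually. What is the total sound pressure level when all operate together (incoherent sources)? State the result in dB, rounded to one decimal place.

101.9 dB

Incoherent sources combine by intensity addition: L_total = 10·log₁₀(Σ 10^(L_i/10)).
Σ 10^(L/10) = 10^(78.1/10) + 10^(101.7/10) + 10^(88.7/10) = 1.560e+10.
L_total = 10·log₁₀(1.560e+10) = 101.93 dB.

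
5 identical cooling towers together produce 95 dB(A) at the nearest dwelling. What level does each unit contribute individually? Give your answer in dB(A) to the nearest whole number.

88 dB(A)

Dividing the total intensity by 5 lowers the level by 10·log₁₀ 5 = 6.990 dB: L₁ = 95 − 6.990.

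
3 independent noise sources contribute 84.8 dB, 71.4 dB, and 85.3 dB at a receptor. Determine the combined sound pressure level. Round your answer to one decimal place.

88.2 dB

For uncorrelated sources the intensities add, so convert each level to linear form, sum, and take 10·log₁₀ of the total.
Σ 10^(L/10) = 10^(84.8/10) + 10^(71.4/10) + 10^(85.3/10) = 6.546e+08.
L_total = 10·log₁₀(6.546e+08) = 88.16 dB.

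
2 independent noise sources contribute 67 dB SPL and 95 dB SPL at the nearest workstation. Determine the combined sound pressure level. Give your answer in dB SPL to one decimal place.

Incoherent sources combine by intensity addition: L_total = 10·log₁₀(Σ 10^(L_i/10)).
Σ 10^(L/10) = 10^(67/10) + 10^(95/10) = 3.167e+09.
L_total = 10·log₁₀(3.167e+09) = 95.01 dB SPL.

95.0 dB SPL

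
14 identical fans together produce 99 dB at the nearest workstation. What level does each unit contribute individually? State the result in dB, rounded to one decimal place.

87.5 dB

For N identical incoherent sources L_total = L₁ + 10·log₁₀ N, so L₁ = 99 − 10·log₁₀(14) = 99 − 11.461.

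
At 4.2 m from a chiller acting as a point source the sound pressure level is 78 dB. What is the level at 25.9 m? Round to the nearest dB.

62 dB

Spherical spreading from a point source gives a 20·log₁₀(r₂/r₁) drop.
L₂ = 78 − 20·log₁₀(25.9/4.2) = 78 − 15.801 = 62.20 dB.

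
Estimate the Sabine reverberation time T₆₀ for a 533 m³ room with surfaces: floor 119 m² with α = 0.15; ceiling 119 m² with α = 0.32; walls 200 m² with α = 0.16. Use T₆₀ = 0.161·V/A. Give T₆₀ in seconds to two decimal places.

0.98 s

Summing Sᵢαᵢ: 119·0.15 + 119·0.32 + 200·0.16 = 87.93 m².
T₆₀ = 0.161 × 533 / 87.93 = 0.976 s.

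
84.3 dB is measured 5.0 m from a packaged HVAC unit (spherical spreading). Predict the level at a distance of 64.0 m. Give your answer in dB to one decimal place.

62.2 dB

Spherical spreading from a point source gives a 20·log₁₀(r₂/r₁) drop.
L₂ = 84.3 − 20·log₁₀(64.0/5.0) = 84.3 − 22.144 = 62.16 dB.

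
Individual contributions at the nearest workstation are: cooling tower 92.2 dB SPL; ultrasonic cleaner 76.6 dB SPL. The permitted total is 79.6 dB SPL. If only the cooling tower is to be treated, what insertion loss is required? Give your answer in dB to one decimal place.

15.6 dB

Fixed contribution from the other source: Σ 10^(L/10) = 10^(76.6/10) = 4.571e+07 (76.60 dB SPL).
To meet 79.6 dB SPL overall, the treated cooling tower may contribute at most 10^(79.6/10) − 4.571e+07 = 4.549e+07, i.e. 76.58 dB SPL.
Required insertion loss = 92.2 − 76.58 = 15.62 dB.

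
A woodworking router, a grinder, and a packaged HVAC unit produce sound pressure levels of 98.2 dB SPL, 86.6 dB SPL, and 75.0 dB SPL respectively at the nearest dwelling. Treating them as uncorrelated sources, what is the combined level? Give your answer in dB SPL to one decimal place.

98.5 dB SPL

Incoherent sources combine by intensity addition: L_total = 10·log₁₀(Σ 10^(L_i/10)).
Σ 10^(L/10) = 10^(98.2/10) + 10^(86.6/10) + 10^(75.0/10) = 7.096e+09.
L_total = 10·log₁₀(7.096e+09) = 98.51 dB SPL.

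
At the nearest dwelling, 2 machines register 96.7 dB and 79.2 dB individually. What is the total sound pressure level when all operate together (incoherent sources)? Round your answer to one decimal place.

96.8 dB

Incoherent sources combine by intensity addition: L_total = 10·log₁₀(Σ 10^(L_i/10)).
Σ 10^(L/10) = 10^(96.7/10) + 10^(79.2/10) = 4.761e+09.
L_total = 10·log₁₀(4.761e+09) = 96.78 dB.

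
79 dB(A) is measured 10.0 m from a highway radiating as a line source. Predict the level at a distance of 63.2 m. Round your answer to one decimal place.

Line-source attenuation: ΔL = 10·log₁₀(r₂/r₁) = 10·log₁₀(63.2/10.0) = 8.007 dB.
L₂ = 79 − 10·log₁₀(63.2/10.0) = 79 − 8.007 = 70.99 dB(A).

71.0 dB(A)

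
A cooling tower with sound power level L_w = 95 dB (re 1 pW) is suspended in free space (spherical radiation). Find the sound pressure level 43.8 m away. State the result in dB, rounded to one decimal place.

51.2 dB

L_p = L_w − 10·log₁₀(4π·r²) with r = 43.8 m.
4π·r² = 2.411e+04 m², 10·log₁₀ of that is 43.822 dB.
L_p = 95 − 43.822 = 51.18 dB.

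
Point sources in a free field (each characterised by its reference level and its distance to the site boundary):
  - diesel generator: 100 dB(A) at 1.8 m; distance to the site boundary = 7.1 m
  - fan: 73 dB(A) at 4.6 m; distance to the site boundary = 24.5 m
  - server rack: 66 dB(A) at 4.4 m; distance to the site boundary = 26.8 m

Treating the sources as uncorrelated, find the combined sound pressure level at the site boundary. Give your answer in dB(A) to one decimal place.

88.1 dB(A)

Propagate each source to the receiver with L = L_ref − 20·log₁₀(r/r_ref), then add intensities.
diesel generator: 100 − 20·log₁₀(7.1/1.8) = 100 − 11.92 = 88.08 dB(A).
fan: 73 − 20·log₁₀(24.5/4.6) = 73 − 14.53 = 58.47 dB(A).
server rack: 66 − 20·log₁₀(26.8/4.4) = 66 − 15.69 = 50.31 dB(A).
Σ 10^(L/10) = 6.435e+08 → L_total = 10·log₁₀(6.435e+08) = 88.09 dB(A).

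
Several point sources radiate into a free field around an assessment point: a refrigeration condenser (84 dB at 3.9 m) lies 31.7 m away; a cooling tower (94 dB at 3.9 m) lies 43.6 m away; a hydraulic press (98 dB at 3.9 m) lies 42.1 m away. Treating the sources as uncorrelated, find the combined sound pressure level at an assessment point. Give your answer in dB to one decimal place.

78.9 dB

Propagate each source to the receiver with L = L_ref − 20·log₁₀(r/r_ref), then add intensities.
refrigeration condenser: 84 − 20·log₁₀(31.7/3.9) = 84 − 18.20 = 65.80 dB.
cooling tower: 94 − 20·log₁₀(43.6/3.9) = 94 − 20.97 = 73.03 dB.
hydraulic press: 98 − 20·log₁₀(42.1/3.9) = 98 − 20.66 = 77.34 dB.
Σ 10^(L/10) = 7.805e+07 → L_total = 10·log₁₀(7.805e+07) = 78.92 dB.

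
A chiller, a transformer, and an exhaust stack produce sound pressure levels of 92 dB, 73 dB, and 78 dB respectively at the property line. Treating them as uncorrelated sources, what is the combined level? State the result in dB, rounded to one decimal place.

92.2 dB

For uncorrelated sources the intensities add, so convert each level to linear form, sum, and take 10·log₁₀ of the total.
Σ 10^(L/10) = 10^(92/10) + 10^(73/10) + 10^(78/10) = 1.668e+09.
L_total = 10·log₁₀(1.668e+09) = 92.22 dB.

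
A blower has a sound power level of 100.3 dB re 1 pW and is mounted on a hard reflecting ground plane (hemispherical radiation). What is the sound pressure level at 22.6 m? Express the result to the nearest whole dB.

65 dB

L_p = L_w − 10·log₁₀(2π·r²) with r = 22.6 m.
2π·r² = 3209 m², 10·log₁₀ of that is 35.064 dB.
L_p = 100.3 − 35.064 = 65.24 dB.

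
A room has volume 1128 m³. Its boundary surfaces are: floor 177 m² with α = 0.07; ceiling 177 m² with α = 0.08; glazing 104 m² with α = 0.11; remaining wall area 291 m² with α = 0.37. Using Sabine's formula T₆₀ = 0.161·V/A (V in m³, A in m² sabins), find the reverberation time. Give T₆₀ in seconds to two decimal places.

A = Σ Sᵢαᵢ = 177·0.07 + 177·0.08 + 104·0.11 + 291·0.37 = 145.66 m².
T₆₀ = 0.161 × 1128 / 145.66 = 1.247 s.

1.25 s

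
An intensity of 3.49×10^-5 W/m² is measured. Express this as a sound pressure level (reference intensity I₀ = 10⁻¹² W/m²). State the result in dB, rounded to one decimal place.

75.4 dB

I/I₀ = 3.49×10^-5/10⁻¹² = 3.49×10^7, and L = 10·log₁₀(I/I₀).
L = 10·(0.5428 + 7) = 75.43 dB.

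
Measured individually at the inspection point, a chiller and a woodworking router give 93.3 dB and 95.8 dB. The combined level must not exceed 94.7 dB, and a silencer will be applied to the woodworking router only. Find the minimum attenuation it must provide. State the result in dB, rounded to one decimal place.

6.7 dB

Everything except the woodworking router sums to 10^(93.3/10) = 2.138e+09 in linear terms, 93.30 dB.
The limit corresponds to 10^(94.7/10) = 2.951e+09; subtracting the fixed part leaves 8.132e+08 for the woodworking router, i.e. 89.10 dB.
Required insertion loss = 95.8 − 89.10 = 6.70 dB.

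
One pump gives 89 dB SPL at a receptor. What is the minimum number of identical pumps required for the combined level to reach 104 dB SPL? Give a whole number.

32

N identical sources give L₁ + 10·log₁₀ N, so require 10·log₁₀ N ≥ 104 − 89 = 15.0 dB.
N ≥ 10^(15.0/10) = 31.623, so N = 32.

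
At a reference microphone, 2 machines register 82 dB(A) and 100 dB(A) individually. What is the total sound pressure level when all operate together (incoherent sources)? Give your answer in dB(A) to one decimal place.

100.1 dB(A)

Incoherent sources combine by intensity addition: L_total = 10·log₁₀(Σ 10^(L_i/10)).
Σ 10^(L/10) = 10^(82/10) + 10^(100/10) = 1.016e+10.
L_total = 10·log₁₀(1.016e+10) = 100.07 dB(A).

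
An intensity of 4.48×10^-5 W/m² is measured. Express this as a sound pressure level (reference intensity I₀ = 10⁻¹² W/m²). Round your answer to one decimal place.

76.5 dB

Dividing by I₀ shifts the exponent by 12: I/I₀ = 4.48×10^7.
L = 10·(0.6513 + 7) = 76.51 dB.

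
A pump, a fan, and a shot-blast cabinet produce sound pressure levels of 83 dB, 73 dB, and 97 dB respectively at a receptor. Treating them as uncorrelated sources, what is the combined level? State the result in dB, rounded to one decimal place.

97.2 dB

For uncorrelated sources the intensities add, so convert each level to linear form, sum, and take 10·log₁₀ of the total.
Σ 10^(L/10) = 10^(83/10) + 10^(73/10) + 10^(97/10) = 5.231e+09.
L_total = 10·log₁₀(5.231e+09) = 97.19 dB.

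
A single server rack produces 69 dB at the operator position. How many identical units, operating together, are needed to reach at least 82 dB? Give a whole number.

N identical sources give L₁ + 10·log₁₀ N, so require 10·log₁₀ N ≥ 82 − 69 = 13.0 dB.
N ≥ 10^(13.0/10) = 19.953, so N = 20.

20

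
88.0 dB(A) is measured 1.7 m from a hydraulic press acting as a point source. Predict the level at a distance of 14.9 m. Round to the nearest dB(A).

69 dB(A)

Point-source attenuation: ΔL = 20·log₁₀(r₂/r₁) = 20·log₁₀(14.9/1.7) = 18.855 dB.
L₂ = 88.0 − 20·log₁₀(14.9/1.7) = 88.0 − 18.855 = 69.15 dB(A).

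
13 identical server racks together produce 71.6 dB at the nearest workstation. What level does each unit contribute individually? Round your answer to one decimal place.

60.5 dB

For N identical incoherent sources L_total = L₁ + 10·log₁₀ N, so L₁ = 71.6 − 10·log₁₀(13) = 71.6 − 11.139.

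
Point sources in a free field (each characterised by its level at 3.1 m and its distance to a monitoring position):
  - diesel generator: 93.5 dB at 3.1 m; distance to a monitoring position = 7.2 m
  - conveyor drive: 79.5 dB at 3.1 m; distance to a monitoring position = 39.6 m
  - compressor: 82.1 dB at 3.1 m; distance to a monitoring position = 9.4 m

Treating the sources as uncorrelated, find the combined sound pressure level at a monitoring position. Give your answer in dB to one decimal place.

Apply inverse-square spreading to bring every level to the receiver, then sum 10^(L/10).
diesel generator: 93.5 − 20·log₁₀(7.2/3.1) = 93.5 − 7.32 = 86.18 dB.
conveyor drive: 79.5 − 20·log₁₀(39.6/3.1) = 79.5 − 22.13 = 57.37 dB.
compressor: 82.1 − 20·log₁₀(9.4/3.1) = 82.1 − 9.64 = 72.46 dB.
Σ 10^(L/10) = 4.332e+08 → L_total = 10·log₁₀(4.332e+08) = 86.37 dB.

86.4 dB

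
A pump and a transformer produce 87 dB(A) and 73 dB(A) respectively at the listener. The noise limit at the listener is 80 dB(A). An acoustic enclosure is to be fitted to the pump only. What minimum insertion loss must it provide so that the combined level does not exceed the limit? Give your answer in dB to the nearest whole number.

Fixed contribution from the other source: Σ 10^(L/10) = 10^(73/10) = 1.995e+07 (73.00 dB(A)).
The limit corresponds to 10^(80/10) = 1.000e+08; subtracting the fixed part leaves 8.005e+07 for the pump, i.e. 79.03 dB(A).
Required insertion loss = 87 − 79.03 = 7.97 dB.

8 dB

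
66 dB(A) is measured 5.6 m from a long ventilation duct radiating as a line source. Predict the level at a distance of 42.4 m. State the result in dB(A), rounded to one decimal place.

For a line source, L₂ = L₁ − 10·log₁₀(r₂/r₁).
L₂ = 66 − 10·log₁₀(42.4/5.6) = 66 − 8.792 = 57.21 dB(A).

57.2 dB(A)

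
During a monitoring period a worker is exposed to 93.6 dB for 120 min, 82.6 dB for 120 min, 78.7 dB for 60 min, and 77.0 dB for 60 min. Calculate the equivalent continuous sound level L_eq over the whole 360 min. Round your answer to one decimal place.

89.3 dB

L_eq = 10·log₁₀[(1/T)·Σ tᵢ·10^(Lᵢ/10)] with T = 360 min.
Σ tᵢ·10^(Lᵢ/10) = 120·10^(93.6/10) + 120·10^(82.6/10) + 60·10^(78.7/10) + 60·10^(77.0/10) = 3.042e+11.
L_eq = 10·log₁₀(3.042e+11/360) = 89.27 dB.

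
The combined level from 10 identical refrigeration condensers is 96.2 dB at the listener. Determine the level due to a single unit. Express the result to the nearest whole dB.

86 dB

10 equal contributions raise the level by 10·log₁₀ 10 = 10.000 dB, so each unit alone gives 96.2 − 10.000.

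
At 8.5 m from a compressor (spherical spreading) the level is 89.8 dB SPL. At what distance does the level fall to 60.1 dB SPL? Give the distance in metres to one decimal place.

For a point source L₁ − L₂ = 20·log₁₀(r₂/r₁), so r₂ = r₁·10^((L₁−L₂)/20).
r₂ = 8.5·10^((89.8−60.1)/20) = 8.5·10^(29.7/20) = 259.67 m.

259.7 m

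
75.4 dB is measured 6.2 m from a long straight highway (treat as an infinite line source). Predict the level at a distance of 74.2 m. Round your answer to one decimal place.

64.6 dB

Line-source attenuation: ΔL = 10·log₁₀(r₂/r₁) = 10·log₁₀(74.2/6.2) = 10.780 dB.
L₂ = 75.4 − 10·log₁₀(74.2/6.2) = 75.4 − 10.780 = 64.62 dB.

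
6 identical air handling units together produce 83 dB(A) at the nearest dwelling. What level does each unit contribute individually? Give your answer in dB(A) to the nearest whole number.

For N identical incoherent sources L_total = L₁ + 10·log₁₀ N, so L₁ = 83 − 10·log₁₀(6) = 83 − 7.782.

75 dB(A)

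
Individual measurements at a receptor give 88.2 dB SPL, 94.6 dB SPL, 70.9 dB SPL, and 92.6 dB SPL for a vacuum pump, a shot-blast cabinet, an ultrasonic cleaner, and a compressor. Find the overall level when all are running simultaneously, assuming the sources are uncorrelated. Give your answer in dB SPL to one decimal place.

97.3 dB SPL

Incoherent sources combine by intensity addition: L_total = 10·log₁₀(Σ 10^(L_i/10)).
Σ 10^(L/10) = 10^(88.2/10) + 10^(94.6/10) + 10^(70.9/10) + 10^(92.6/10) = 5.377e+09.
L_total = 10·log₁₀(5.377e+09) = 97.31 dB SPL.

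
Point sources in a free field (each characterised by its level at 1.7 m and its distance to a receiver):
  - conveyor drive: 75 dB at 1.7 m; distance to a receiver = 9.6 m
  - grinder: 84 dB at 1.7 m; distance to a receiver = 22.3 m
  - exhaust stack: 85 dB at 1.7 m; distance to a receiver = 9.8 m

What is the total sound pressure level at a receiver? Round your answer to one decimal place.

Propagate each source to the receiver with L = L_ref − 20·log₁₀(r/r_ref), then add intensities.
conveyor drive: 75 − 20·log₁₀(9.6/1.7) = 75 − 15.04 = 59.96 dB.
grinder: 84 − 20·log₁₀(22.3/1.7) = 84 − 22.36 = 61.64 dB.
exhaust stack: 85 − 20·log₁₀(9.8/1.7) = 85 − 15.22 = 69.78 dB.
Σ 10^(L/10) = 1.197e+07 → L_total = 10·log₁₀(1.197e+07) = 70.78 dB.

70.8 dB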